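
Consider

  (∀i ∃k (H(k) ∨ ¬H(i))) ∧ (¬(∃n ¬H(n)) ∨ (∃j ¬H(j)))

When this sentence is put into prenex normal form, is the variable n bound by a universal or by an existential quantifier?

Drive negations inward (¬∀x A ≡ ∃x ¬A, ¬∃x A ≡ ∀x ¬A, De Morgan for ∧/∨):
  (∀i ∃k (H(k) ∨ ¬H(i))) ∧ ((∀n H(n)) ∨ (∃j ¬H(j)))
All bound variables are already distinct, so no renaming is needed.
Finally move all quantifiers to the prefix:
  ∀i ∃k ∀n ∃j ((H(k) ∨ ¬H(i)) ∧ (H(n) ∨ ¬H(j)))
The quantifier ∃n sits under an odd number of negations, so it flips to ∀n.

universal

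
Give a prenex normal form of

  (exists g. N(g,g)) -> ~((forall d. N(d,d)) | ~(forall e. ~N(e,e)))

forall g. exists d. forall e. (~N(g,g) | ~N(d,d) & ~N(e,e))

Eliminate → and ↔ using ¬ and ∨.
  ~(exists g. N(g,g)) | ~((forall d. N(d,d)) | ~(forall e. ~N(e,e)))
Drive negations inward (¬∀x A ≡ ∃x ¬A, ¬∃x A ≡ ∀x ¬A, De Morgan for ∧/∨):
  (forall g. ~N(g,g)) | (exists d. ~N(d,d)) & (forall e. ~N(e,e))
Pull the quantifiers to the front (each side's bound variable is not free in the other side):
  forall g. exists d. forall e. (~N(g,g) | ~N(d,d) & ~N(e,e))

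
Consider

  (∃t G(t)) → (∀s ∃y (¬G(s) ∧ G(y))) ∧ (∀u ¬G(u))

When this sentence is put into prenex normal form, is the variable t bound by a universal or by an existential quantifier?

universal

Eliminate → and ↔ using ¬ and ∨.
  ¬(∃t G(t)) ∨ (∀s ∃y (¬G(s) ∧ G(y))) ∧ (∀u ¬G(u))
Drive negations inward (¬∀x A ≡ ∃x ¬A, ¬∃x A ≡ ∀x ¬A, De Morgan for ∧/∨):
  (∀t ¬G(t)) ∨ (∀s ∃y (¬G(s) ∧ G(y))) ∧ (∀u ¬G(u))
Pull the quantifiers to the front (each side's bound variable is not free in the other side):
  ∀t ∀s ∃y ∀u (¬G(t) ∨ ¬G(s) ∧ G(y) ∧ ¬G(u))
The quantifier ∃t sits under an odd number of negations (counting the antecedent side of each →), so it flips to ∀t.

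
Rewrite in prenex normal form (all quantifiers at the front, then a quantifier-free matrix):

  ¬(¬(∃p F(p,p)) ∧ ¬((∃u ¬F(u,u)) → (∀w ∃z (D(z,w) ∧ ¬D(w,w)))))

∃p ∀u ∀w ∃z (F(p,p) ∨ F(u,u) ∨ D(z,w) ∧ ¬D(w,w))

Eliminate → and ↔ using ¬ and ∨.
  ¬(¬(∃p F(p,p)) ∧ ¬(¬(∃u ¬F(u,u)) ∨ (∀w ∃z (D(z,w) ∧ ¬D(w,w)))))
Drive negations inward (¬∀x A ≡ ∃x ¬A, ¬∃x A ≡ ∀x ¬A, De Morgan for ∧/∨):
  (∃p F(p,p)) ∨ (∀u F(u,u)) ∨ (∀w ∃z (D(z,w) ∧ ¬D(w,w)))
Extract every quantifier outward, since the variables are now distinct and don't occur free across branches:
  ∃p ∀u ∀w ∃z (F(p,p) ∨ F(u,u) ∨ D(z,w) ∧ ¬D(w,w))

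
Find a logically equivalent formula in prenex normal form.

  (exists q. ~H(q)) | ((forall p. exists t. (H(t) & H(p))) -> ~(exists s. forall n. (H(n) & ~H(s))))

exists q. exists p. forall t. forall s. exists n. (~H(q) | ~H(t) | ~H(p) | ~H(n) | H(s))

Eliminate → and ↔ using ¬ and ∨.
  (exists q. ~H(q)) | ~(forall p. exists t. (H(t) & H(p))) | ~(exists s. forall n. (H(n) & ~H(s)))
Drive negations inward (¬∀x A ≡ ∃x ¬A, ¬∃x A ≡ ∀x ¬A, De Morgan for ∧/∨):
  (exists q. ~H(q)) | (exists p. forall t. (~H(t) | ~H(p))) | (forall s. exists n. (~H(n) | H(s)))
All bound variables are already distinct, so no renaming is needed.
Pull the quantifiers to the front (each side's bound variable is not free in the other side):
  exists q. exists p. forall t. forall s. exists n. (~H(q) | ~H(t) | ~H(p) | ~H(n) | H(s))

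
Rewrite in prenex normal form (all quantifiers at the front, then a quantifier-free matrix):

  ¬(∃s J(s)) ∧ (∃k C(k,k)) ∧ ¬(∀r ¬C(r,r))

Move each ¬ inward, flipping quantifiers it crosses:
  (∀s ¬J(s)) ∧ (∃k C(k,k)) ∧ (∃r C(r,r))
Pull the quantifiers to the front (each side's bound variable is not free in the other side):
  ∀s ∃k ∃r (¬J(s) ∧ C(k,k) ∧ C(r,r))

∀s ∃k ∃r (¬J(s) ∧ C(k,k) ∧ C(r,r))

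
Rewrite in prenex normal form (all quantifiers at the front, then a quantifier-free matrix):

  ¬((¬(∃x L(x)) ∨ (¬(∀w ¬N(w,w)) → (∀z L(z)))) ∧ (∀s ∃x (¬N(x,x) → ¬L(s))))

First replace A → B with ¬A ∨ B.
  ¬((¬(∃x L(x)) ∨ ¬¬(∀w ¬N(w,w)) ∨ (∀z L(z))) ∧ (∀s ∃x (¬¬N(x,x) ∨ ¬L(s))))
Move each ¬ inward, flipping quantifiers it crosses:
  (∃x L(x)) ∧ (∃w N(w,w)) ∧ (∃z ¬L(z)) ∨ (∃s ∀x (¬N(x,x) ∧ L(s)))
Standardize variables apart so no two quantifiers bind the same name: x↦u1.
  (∃x L(x)) ∧ (∃w N(w,w)) ∧ (∃z ¬L(z)) ∨ (∃s ∀u1 (¬N(u1,u1) ∧ L(s)))
Extract every quantifier outward, since the variables are now distinct and don't occur free across branches:
  ∃x ∃w ∃z ∃s ∀u1 (L(x) ∧ N(w,w) ∧ ¬L(z) ∨ ¬N(u1,u1) ∧ L(s))

∃x ∃w ∃z ∃s ∀u1 (L(x) ∧ N(w,w) ∧ ¬L(z) ∨ ¬N(u1,u1) ∧ L(s))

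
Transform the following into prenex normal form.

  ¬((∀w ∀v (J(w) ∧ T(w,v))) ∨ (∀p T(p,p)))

∃w ∃v ∃p ((¬J(w) ∨ ¬T(w,v)) ∧ ¬T(p,p))

Push ¬ through the quantifiers and connectives to reach negation normal form:
  (∃w ∃v (¬J(w) ∨ ¬T(w,v))) ∧ (∃p ¬T(p,p))
All bound variables are already distinct, so no renaming is needed.
Extract every quantifier outward, since the variables are now distinct and don't occur free across branches:
  ∃w ∃v ∃p ((¬J(w) ∨ ¬T(w,v)) ∧ ¬T(p,p))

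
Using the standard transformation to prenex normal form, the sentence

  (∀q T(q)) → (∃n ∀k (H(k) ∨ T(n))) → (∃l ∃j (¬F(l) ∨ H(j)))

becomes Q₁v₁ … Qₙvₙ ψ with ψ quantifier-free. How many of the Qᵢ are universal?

1

First replace A → B with ¬A ∨ B.
  ¬(∀q T(q)) ∨ ¬(∃n ∀k (H(k) ∨ T(n))) ∨ (∃l ∃j (¬F(l) ∨ H(j)))
Move each ¬ inward, flipping quantifiers it crosses:
  (∃q ¬T(q)) ∨ (∀n ∃k (¬H(k) ∧ ¬T(n))) ∨ (∃l ∃j (¬F(l) ∨ H(j)))
All bound variables are already distinct, so no renaming is needed.
Extract every quantifier outward, since the variables are now distinct and don't occur free across branches:
  ∃q ∀n ∃k ∃l ∃j (¬T(q) ∨ ¬H(k) ∧ ¬T(n) ∨ ¬F(l) ∨ H(j))
The prefix is ∃q ∀n ∃k ∃l ∃j: 1 universal, 4 existential.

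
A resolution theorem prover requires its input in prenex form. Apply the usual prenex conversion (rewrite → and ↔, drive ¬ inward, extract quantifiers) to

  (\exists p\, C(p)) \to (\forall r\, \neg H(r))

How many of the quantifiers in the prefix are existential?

First replace A → B with ¬A ∨ B.
  \neg (\exists p\, C(p)) \lor (\forall r\, \neg H(r))
Push ¬ through the quantifiers and connectives to reach negation normal form:
  (\forall p\, \neg C(p)) \lor (\forall r\, \neg H(r))
Extract every quantifier outward, since the variables are now distinct and don't occur free across branches:
  \forall p\, \forall r\, (\neg C(p) \lor \neg H(r))
The prefix is \forall p \forall r: 2 universal, 0 existential.

0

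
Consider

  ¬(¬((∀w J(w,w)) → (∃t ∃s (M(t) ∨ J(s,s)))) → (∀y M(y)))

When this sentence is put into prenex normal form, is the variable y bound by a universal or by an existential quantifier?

existential

First replace A → B with ¬A ∨ B.
  ¬(¬¬(¬(∀w J(w,w)) ∨ (∃t ∃s (M(t) ∨ J(s,s)))) ∨ (∀y M(y)))
Drive negations inward (¬∀x A ≡ ∃x ¬A, ¬∃x A ≡ ∀x ¬A, De Morgan for ∧/∨):
  (∀w J(w,w)) ∧ (∀t ∀s (¬M(t) ∧ ¬J(s,s))) ∧ (∃y ¬M(y))
Pull the quantifiers to the front (each side's bound variable is not free in the other side):
  ∀w ∀t ∀s ∃y (J(w,w) ∧ ¬M(t) ∧ ¬J(s,s) ∧ ¬M(y))
The quantifier ∀y sits under an odd number of negations (counting the antecedent side of each →), so it flips to ∃y.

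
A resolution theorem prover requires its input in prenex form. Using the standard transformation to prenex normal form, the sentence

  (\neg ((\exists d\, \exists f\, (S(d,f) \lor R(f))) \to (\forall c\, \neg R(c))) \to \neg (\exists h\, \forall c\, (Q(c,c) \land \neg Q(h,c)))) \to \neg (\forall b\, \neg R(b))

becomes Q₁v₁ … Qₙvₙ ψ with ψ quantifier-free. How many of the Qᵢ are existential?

First replace A → B with ¬A ∨ B.
  \neg (\neg \neg (\neg (\exists d\, \exists f\, (S(d,f) \lor R(f))) \lor (\forall c\, \neg R(c))) \lor \neg (\exists h\, \forall c\, (Q(c,c) \land \neg Q(h,c)))) \lor \neg (\forall b\, \neg R(b))
Push ¬ through the quantifiers and connectives to reach negation normal form:
  (\exists d\, \exists f\, (S(d,f) \lor R(f))) \land (\exists c\, R(c)) \land (\exists h\, \forall c\, (Q(c,c) \land \neg Q(h,c))) \lor (\exists b\, R(b))
Standardize variables apart so no two quantifiers bind the same name: c↦q.
  (\exists d\, \exists f\, (S(d,f) \lor R(f))) \land (\exists c\, R(c)) \land (\exists h\, \forall q\, (Q(q,q) \land \neg Q(h,q))) \lor (\exists b\, R(b))
Finally move all quantifiers to the prefix:
  \exists d\, \exists f\, \exists c\, \exists h\, \forall q\, \exists b\, ((S(d,f) \lor R(f)) \land R(c) \land Q(q,q) \land \neg Q(h,q) \lor R(b))
The prefix is \exists d \exists f \exists c \exists h \forall q \exists b: 1 universal, 5 existential.

5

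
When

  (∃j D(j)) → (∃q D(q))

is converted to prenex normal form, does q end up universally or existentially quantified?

Rewrite implications/biconditionals: A → B as ¬A ∨ B.
  ¬(∃j D(j)) ∨ (∃q D(q))
Push ¬ through the quantifiers and connectives to reach negation normal form:
  (∀j ¬D(j)) ∨ (∃q D(q))
Pull the quantifiers to the front (each side's bound variable is not free in the other side):
  ∀j ∃q (¬D(j) ∨ D(q))
The quantifier ∃q sits under an even number of negations (counting the antecedent side of each →), so it remains existential.

existential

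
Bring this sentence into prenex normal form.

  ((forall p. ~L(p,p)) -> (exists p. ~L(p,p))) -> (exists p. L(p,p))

forall p. forall v1. exists v. (~L(p,p) & L(v1,v1) | L(v,v))

Eliminate → and ↔ using ¬ and ∨.
  ~(~(forall p. ~L(p,p)) | (exists p. ~L(p,p))) | (exists p. L(p,p))
Move each ¬ inward, flipping quantifiers it crosses:
  (forall p. ~L(p,p)) & (forall p. L(p,p)) | (exists p. L(p,p))
Rename bound variables to avoid capture: p↦v1, p↦v.
  (forall p. ~L(p,p)) & (forall v1. L(v1,v1)) | (exists v. L(v,v))
Extract every quantifier outward, since the variables are now distinct and don't occur free across branches:
  forall p. forall v1. exists v. (~L(p,p) & L(v1,v1) | L(v,v))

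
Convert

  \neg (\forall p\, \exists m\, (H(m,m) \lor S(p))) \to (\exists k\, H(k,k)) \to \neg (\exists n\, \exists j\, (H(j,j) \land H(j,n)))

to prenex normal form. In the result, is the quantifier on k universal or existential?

universal

Rewrite implications/biconditionals: A → B as ¬A ∨ B.
  \neg \neg (\forall p\, \exists m\, (H(m,m) \lor S(p))) \lor \neg (\exists k\, H(k,k)) \lor \neg (\exists n\, \exists j\, (H(j,j) \land H(j,n)))
Push ¬ through the quantifiers and connectives to reach negation normal form:
  (\forall p\, \exists m\, (H(m,m) \lor S(p))) \lor (\forall k\, \neg H(k,k)) \lor (\forall n\, \forall j\, (\neg H(j,j) \lor \neg H(j,n)))
All bound variables are already distinct, so no renaming is needed.
Finally move all quantifiers to the prefix:
  \forall p\, \exists m\, \forall k\, \forall n\, \forall j\, (H(m,m) \lor S(p) \lor \neg H(k,k) \lor \neg H(j,j) \lor \neg H(j,n))
The quantifier \exists k sits under an odd number of negations (counting the antecedent side of each →), so it flips to \forall k.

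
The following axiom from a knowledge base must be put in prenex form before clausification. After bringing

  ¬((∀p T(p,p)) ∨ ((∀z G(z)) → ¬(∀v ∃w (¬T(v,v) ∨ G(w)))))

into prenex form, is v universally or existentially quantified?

Rewrite implications/biconditionals: A → B as ¬A ∨ B.
  ¬((∀p T(p,p)) ∨ ¬(∀z G(z)) ∨ ¬(∀v ∃w (¬T(v,v) ∨ G(w))))
Move each ¬ inward, flipping quantifiers it crosses:
  (∃p ¬T(p,p)) ∧ (∀z G(z)) ∧ (∀v ∃w (¬T(v,v) ∨ G(w)))
All bound variables are already distinct, so no renaming is needed.
Finally move all quantifiers to the prefix:
  ∃p ∀z ∀v ∃w (¬T(p,p) ∧ G(z) ∧ (¬T(v,v) ∨ G(w)))
The quantifier ∀v sits under an even number of negations (counting the antecedent side of each →), so it remains universal.

universal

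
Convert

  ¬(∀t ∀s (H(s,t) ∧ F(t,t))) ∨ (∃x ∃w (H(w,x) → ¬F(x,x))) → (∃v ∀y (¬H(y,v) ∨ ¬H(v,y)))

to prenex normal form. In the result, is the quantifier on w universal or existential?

universal

Rewrite implications/biconditionals: A → B as ¬A ∨ B.
  ¬(¬(∀t ∀s (H(s,t) ∧ F(t,t))) ∨ (∃x ∃w (¬H(w,x) ∨ ¬F(x,x)))) ∨ (∃v ∀y (¬H(y,v) ∨ ¬H(v,y)))
Drive negations inward (¬∀x A ≡ ∃x ¬A, ¬∃x A ≡ ∀x ¬A, De Morgan for ∧/∨):
  (∀t ∀s (H(s,t) ∧ F(t,t))) ∧ (∀x ∀w (H(w,x) ∧ F(x,x))) ∨ (∃v ∀y (¬H(y,v) ∨ ¬H(v,y)))
Extract every quantifier outward, since the variables are now distinct and don't occur free across branches:
  ∀t ∀s ∀x ∀w ∃v ∀y (H(s,t) ∧ F(t,t) ∧ H(w,x) ∧ F(x,x) ∨ ¬H(y,v) ∨ ¬H(v,y))
The quantifier ∃w sits under an odd number of negations (counting the antecedent side of each →), so it flips to ∀w.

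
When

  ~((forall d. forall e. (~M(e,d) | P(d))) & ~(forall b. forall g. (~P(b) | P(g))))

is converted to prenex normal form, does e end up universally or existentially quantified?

Push ¬ through the quantifiers and connectives to reach negation normal form:
  (exists d. exists e. (M(e,d) & ~P(d))) | (forall b. forall g. (~P(b) | P(g)))
All bound variables are already distinct, so no renaming is needed.
Finally move all quantifiers to the prefix:
  exists d. exists e. forall b. forall g. (M(e,d) & ~P(d) | ~P(b) | P(g))
The quantifier forall e sits under an odd number of negations, so it flips to exists e.

existential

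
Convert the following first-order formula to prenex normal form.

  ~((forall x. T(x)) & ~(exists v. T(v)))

Move each ¬ inward, flipping quantifiers it crosses:
  (exists x. ~T(x)) | (exists v. T(v))
Pull the quantifiers to the front (each side's bound variable is not free in the other side):
  exists x. exists v. (~T(x) | T(v))

exists x. exists v. (~T(x) | T(v))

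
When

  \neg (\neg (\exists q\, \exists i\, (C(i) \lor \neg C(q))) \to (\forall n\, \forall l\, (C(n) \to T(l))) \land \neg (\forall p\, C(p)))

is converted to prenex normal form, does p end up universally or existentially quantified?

Rewrite implications/biconditionals: A → B as ¬A ∨ B.
  \neg (\neg \neg (\exists q\, \exists i\, (C(i) \lor \neg C(q))) \lor (\forall n\, \forall l\, (\neg C(n) \lor T(l))) \land \neg (\forall p\, C(p)))
Move each ¬ inward, flipping quantifiers it crosses:
  (\forall q\, \forall i\, (\neg C(i) \land C(q))) \land ((\exists n\, \exists l\, (C(n) \land \neg T(l))) \lor (\forall p\, C(p)))
Pull the quantifiers to the front (each side's bound variable is not free in the other side):
  \forall q\, \forall i\, \exists n\, \exists l\, \forall p\, (\neg C(i) \land C(q) \land (C(n) \land \neg T(l) \lor C(p)))
The quantifier \forall p sits under an even number of negations (counting the antecedent side of each →), so it remains universal.

universal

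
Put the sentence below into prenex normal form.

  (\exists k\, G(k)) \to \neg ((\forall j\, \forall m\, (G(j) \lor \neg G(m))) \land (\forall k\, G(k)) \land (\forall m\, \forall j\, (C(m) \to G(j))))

Rewrite implications/biconditionals: A → B as ¬A ∨ B.
  \neg (\exists k\, G(k)) \lor \neg ((\forall j\, \forall m\, (G(j) \lor \neg G(m))) \land (\forall k\, G(k)) \land (\forall m\, \forall j\, (\neg C(m) \lor G(j))))
Drive negations inward (¬∀x A ≡ ∃x ¬A, ¬∃x A ≡ ∀x ¬A, De Morgan for ∧/∨):
  (\forall k\, \neg G(k)) \lor (\exists j\, \exists m\, (\neg G(j) \land G(m))) \lor (\exists k\, \neg G(k)) \lor (\exists m\, \exists j\, (C(m) \land \neg G(j)))
Give each quantifier a distinct variable: k↦a, m↦u, j↦w.
  (\forall k\, \neg G(k)) \lor (\exists j\, \exists m\, (\neg G(j) \land G(m))) \lor (\exists a\, \neg G(a)) \lor (\exists u\, \exists w\, (C(u) \land \neg G(w)))
Extract every quantifier outward, since the variables are now distinct and don't occur free across branches:
  \forall k\, \exists j\, \exists m\, \exists a\, \exists u\, \exists w\, (\neg G(k) \lor \neg G(j) \land G(m) \lor \neg G(a) \lor C(u) \land \neg G(w))

\forall k\, \exists j\, \exists m\, \exists a\, \exists u\, \exists w\, (\neg G(k) \lor \neg G(j) \land G(m) \lor \neg G(a) \lor C(u) \land \neg G(w))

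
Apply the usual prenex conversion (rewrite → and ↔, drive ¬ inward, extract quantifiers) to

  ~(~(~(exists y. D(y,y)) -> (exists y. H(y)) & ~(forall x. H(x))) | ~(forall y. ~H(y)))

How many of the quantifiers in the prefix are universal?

1

Eliminate → and ↔ using ¬ and ∨.
  ~(~(~~(exists y. D(y,y)) | (exists y. H(y)) & ~(forall x. H(x))) | ~(forall y. ~H(y)))
Move each ¬ inward, flipping quantifiers it crosses:
  ((exists y. D(y,y)) | (exists y. H(y)) & (exists x. ~H(x))) & (forall y. ~H(y))
Rename bound variables to avoid capture: y↦v1, y↦s.
  ((exists y. D(y,y)) | (exists v1. H(v1)) & (exists x. ~H(x))) & (forall s. ~H(s))
Finally move all quantifiers to the prefix:
  exists y. exists v1. exists x. forall s. ((D(y,y) | H(v1) & ~H(x)) & ~H(s))
The prefix is exists y exists v1 exists x forall s: 1 universal, 3 existential.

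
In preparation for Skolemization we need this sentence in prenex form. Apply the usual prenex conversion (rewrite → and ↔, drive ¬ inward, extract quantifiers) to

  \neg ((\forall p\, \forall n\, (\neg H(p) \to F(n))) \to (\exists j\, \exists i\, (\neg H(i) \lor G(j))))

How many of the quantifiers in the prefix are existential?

0

Rewrite implications/biconditionals: A → B as ¬A ∨ B.
  \neg (\neg (\forall p\, \forall n\, (\neg \neg H(p) \lor F(n))) \lor (\exists j\, \exists i\, (\neg H(i) \lor G(j))))
Move each ¬ inward, flipping quantifiers it crosses:
  (\forall p\, \forall n\, (H(p) \lor F(n))) \land (\forall j\, \forall i\, (H(i) \land \neg G(j)))
All bound variables are already distinct, so no renaming is needed.
Finally move all quantifiers to the prefix:
  \forall p\, \forall n\, \forall j\, \forall i\, ((H(p) \lor F(n)) \land H(i) \land \neg G(j))
The prefix is \forall p \forall n \forall j \forall i: 4 universal, 0 existential.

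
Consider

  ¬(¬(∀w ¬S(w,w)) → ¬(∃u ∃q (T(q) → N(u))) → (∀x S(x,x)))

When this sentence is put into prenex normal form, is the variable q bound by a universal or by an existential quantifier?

First replace A → B with ¬A ∨ B.
  ¬(¬¬(∀w ¬S(w,w)) ∨ ¬¬(∃u ∃q (¬T(q) ∨ N(u))) ∨ (∀x S(x,x)))
Push ¬ through the quantifiers and connectives to reach negation normal form:
  (∃w S(w,w)) ∧ (∀u ∀q (T(q) ∧ ¬N(u))) ∧ (∃x ¬S(x,x))
All bound variables are already distinct, so no renaming is needed.
Extract every quantifier outward, since the variables are now distinct and don't occur free across branches:
  ∃w ∀u ∀q ∃x (S(w,w) ∧ T(q) ∧ ¬N(u) ∧ ¬S(x,x))
The quantifier ∃q sits under an odd number of negations (counting the antecedent side of each →), so it flips to ∀q.

universal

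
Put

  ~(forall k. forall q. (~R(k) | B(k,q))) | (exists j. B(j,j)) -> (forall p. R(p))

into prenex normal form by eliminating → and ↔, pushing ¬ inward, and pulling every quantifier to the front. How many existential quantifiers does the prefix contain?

Rewrite implications/biconditionals: A → B as ¬A ∨ B.
  ~(~(forall k. forall q. (~R(k) | B(k,q))) | (exists j. B(j,j))) | (forall p. R(p))
Push ¬ through the quantifiers and connectives to reach negation normal form:
  (forall k. forall q. (~R(k) | B(k,q))) & (forall j. ~B(j,j)) | (forall p. R(p))
Extract every quantifier outward, since the variables are now distinct and don't occur free across branches:
  forall k. forall q. forall j. forall p. ((~R(k) | B(k,q)) & ~B(j,j) | R(p))
The prefix is forall k forall q forall j forall p: 4 universal, 0 existential.

0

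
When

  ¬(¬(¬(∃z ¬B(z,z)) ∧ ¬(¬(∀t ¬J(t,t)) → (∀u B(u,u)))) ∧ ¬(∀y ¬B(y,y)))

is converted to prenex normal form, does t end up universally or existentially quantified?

existential

Rewrite implications/biconditionals: A → B as ¬A ∨ B.
  ¬(¬(¬(∃z ¬B(z,z)) ∧ ¬(¬¬(∀t ¬J(t,t)) ∨ (∀u B(u,u)))) ∧ ¬(∀y ¬B(y,y)))
Move each ¬ inward, flipping quantifiers it crosses:
  (∀z B(z,z)) ∧ (∃t J(t,t)) ∧ (∃u ¬B(u,u)) ∨ (∀y ¬B(y,y))
All bound variables are already distinct, so no renaming is needed.
Pull the quantifiers to the front (each side's bound variable is not free in the other side):
  ∀z ∃t ∃u ∀y (B(z,z) ∧ J(t,t) ∧ ¬B(u,u) ∨ ¬B(y,y))
The quantifier ∀t sits under an odd number of negations (counting the antecedent side of each →), so it flips to ∃t.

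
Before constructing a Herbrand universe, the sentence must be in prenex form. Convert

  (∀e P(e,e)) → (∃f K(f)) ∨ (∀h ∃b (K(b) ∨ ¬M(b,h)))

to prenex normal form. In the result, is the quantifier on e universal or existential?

existential

Rewrite implications/biconditionals: A → B as ¬A ∨ B.
  ¬(∀e P(e,e)) ∨ (∃f K(f)) ∨ (∀h ∃b (K(b) ∨ ¬M(b,h)))
Move each ¬ inward, flipping quantifiers it crosses:
  (∃e ¬P(e,e)) ∨ (∃f K(f)) ∨ (∀h ∃b (K(b) ∨ ¬M(b,h)))
All bound variables are already distinct, so no renaming is needed.
Pull the quantifiers to the front (each side's bound variable is not free in the other side):
  ∃e ∃f ∀h ∃b (¬P(e,e) ∨ K(f) ∨ K(b) ∨ ¬M(b,h))
The quantifier ∀e sits under an odd number of negations (counting the antecedent side of each →), so it flips to ∃e.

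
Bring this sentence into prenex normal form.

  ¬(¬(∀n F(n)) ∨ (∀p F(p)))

Move each ¬ inward, flipping quantifiers it crosses:
  (∀n F(n)) ∧ (∃p ¬F(p))
Pull the quantifiers to the front (each side's bound variable is not free in the other side):
  ∀n ∃p (F(n) ∧ ¬F(p))

∀n ∃p (F(n) ∧ ¬F(p))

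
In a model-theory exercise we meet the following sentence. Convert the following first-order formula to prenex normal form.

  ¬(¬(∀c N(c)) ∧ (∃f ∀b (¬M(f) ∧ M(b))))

∀c ∀f ∃b (N(c) ∨ M(f) ∨ ¬M(b))

Move each ¬ inward, flipping quantifiers it crosses:
  (∀c N(c)) ∨ (∀f ∃b (M(f) ∨ ¬M(b)))
All bound variables are already distinct, so no renaming is needed.
Pull the quantifiers to the front (each side's bound variable is not free in the other side):
  ∀c ∀f ∃b (N(c) ∨ M(f) ∨ ¬M(b))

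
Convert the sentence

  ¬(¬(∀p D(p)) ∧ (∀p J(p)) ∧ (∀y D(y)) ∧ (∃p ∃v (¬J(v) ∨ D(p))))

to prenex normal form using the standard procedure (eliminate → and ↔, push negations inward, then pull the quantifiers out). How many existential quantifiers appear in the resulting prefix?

2

Drive negations inward (¬∀x A ≡ ∃x ¬A, ¬∃x A ≡ ∀x ¬A, De Morgan for ∧/∨):
  (∀p D(p)) ∨ (∃p ¬J(p)) ∨ (∃y ¬D(y)) ∨ (∀p ∀v (J(v) ∧ ¬D(p)))
Give each quantifier a distinct variable: p↦v1, p↦r.
  (∀p D(p)) ∨ (∃v1 ¬J(v1)) ∨ (∃y ¬D(y)) ∨ (∀r ∀v (J(v) ∧ ¬D(r)))
Finally move all quantifiers to the prefix:
  ∀p ∃v1 ∃y ∀r ∀v (D(p) ∨ ¬J(v1) ∨ ¬D(y) ∨ J(v) ∧ ¬D(r))
The prefix is ∀p ∃v1 ∃y ∀r ∀v: 3 universal, 2 existential.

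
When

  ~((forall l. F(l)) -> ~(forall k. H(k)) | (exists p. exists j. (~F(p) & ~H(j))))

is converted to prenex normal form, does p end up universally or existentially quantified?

Eliminate → and ↔ using ¬ and ∨.
  ~(~(forall l. F(l)) | ~(forall k. H(k)) | (exists p. exists j. (~F(p) & ~H(j))))
Push ¬ through the quantifiers and connectives to reach negation normal form:
  (forall l. F(l)) & (forall k. H(k)) & (forall p. forall j. (F(p) | H(j)))
All bound variables are already distinct, so no renaming is needed.
Extract every quantifier outward, since the variables are now distinct and don't occur free across branches:
  forall l. forall k. forall p. forall j. (F(l) & H(k) & (F(p) | H(j)))
The quantifier exists p sits under an odd number of negations (counting the antecedent side of each →), so it flips to forall p.

universal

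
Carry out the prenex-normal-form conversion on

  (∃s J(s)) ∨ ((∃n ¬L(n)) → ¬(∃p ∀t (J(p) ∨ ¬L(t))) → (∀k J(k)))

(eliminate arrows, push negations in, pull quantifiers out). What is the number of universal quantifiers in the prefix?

3

Eliminate → and ↔ using ¬ and ∨.
  (∃s J(s)) ∨ ¬(∃n ¬L(n)) ∨ ¬¬(∃p ∀t (J(p) ∨ ¬L(t))) ∨ (∀k J(k))
Drive negations inward (¬∀x A ≡ ∃x ¬A, ¬∃x A ≡ ∀x ¬A, De Morgan for ∧/∨):
  (∃s J(s)) ∨ (∀n L(n)) ∨ (∃p ∀t (J(p) ∨ ¬L(t))) ∨ (∀k J(k))
All bound variables are already distinct, so no renaming is needed.
Finally move all quantifiers to the prefix:
  ∃s ∀n ∃p ∀t ∀k (J(s) ∨ L(n) ∨ J(p) ∨ ¬L(t) ∨ J(k))
The prefix is ∃s ∀n ∃p ∀t ∀k: 3 universal, 2 existential.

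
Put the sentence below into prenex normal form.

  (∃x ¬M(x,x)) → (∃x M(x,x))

∀x ∃w1 (M(x,x) ∨ M(w1,w1))

First replace A → B with ¬A ∨ B.
  ¬(∃x ¬M(x,x)) ∨ (∃x M(x,x))
Drive negations inward (¬∀x A ≡ ∃x ¬A, ¬∃x A ≡ ∀x ¬A, De Morgan for ∧/∨):
  (∀x M(x,x)) ∨ (∃x M(x,x))
Rename bound variables to avoid capture: x↦w1.
  (∀x M(x,x)) ∨ (∃w1 M(w1,w1))
Pull the quantifiers to the front (each side's bound variable is not free in the other side):
  ∀x ∃w1 (M(x,x) ∨ M(w1,w1))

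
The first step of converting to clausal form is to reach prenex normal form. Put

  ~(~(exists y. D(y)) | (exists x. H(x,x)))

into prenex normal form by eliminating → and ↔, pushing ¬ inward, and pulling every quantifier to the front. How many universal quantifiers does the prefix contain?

1

Drive negations inward (¬∀x A ≡ ∃x ¬A, ¬∃x A ≡ ∀x ¬A, De Morgan for ∧/∨):
  (exists y. D(y)) & (forall x. ~H(x,x))
All bound variables are already distinct, so no renaming is needed.
Extract every quantifier outward, since the variables are now distinct and don't occur free across branches:
  exists y. forall x. (D(y) & ~H(x,x))
The prefix is exists y forall x: 1 universal, 1 existential.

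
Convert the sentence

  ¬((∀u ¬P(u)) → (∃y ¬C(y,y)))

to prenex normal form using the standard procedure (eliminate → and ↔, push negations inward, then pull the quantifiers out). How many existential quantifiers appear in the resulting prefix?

Rewrite implications/biconditionals: A → B as ¬A ∨ B.
  ¬(¬(∀u ¬P(u)) ∨ (∃y ¬C(y,y)))
Push ¬ through the quantifiers and connectives to reach negation normal form:
  (∀u ¬P(u)) ∧ (∀y C(y,y))
All bound variables are already distinct, so no renaming is needed.
Pull the quantifiers to the front (each side's bound variable is not free in the other side):
  ∀u ∀y (¬P(u) ∧ C(y,y))
The prefix is ∀u ∀y: 2 universal, 0 existential.

0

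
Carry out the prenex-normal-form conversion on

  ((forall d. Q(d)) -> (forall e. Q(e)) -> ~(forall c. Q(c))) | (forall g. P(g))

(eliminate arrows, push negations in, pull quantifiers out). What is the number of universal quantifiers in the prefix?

Rewrite implications/biconditionals: A → B as ¬A ∨ B.
  ~(forall d. Q(d)) | ~(forall e. Q(e)) | ~(forall c. Q(c)) | (forall g. P(g))
Move each ¬ inward, flipping quantifiers it crosses:
  (exists d. ~Q(d)) | (exists e. ~Q(e)) | (exists c. ~Q(c)) | (forall g. P(g))
All bound variables are already distinct, so no renaming is needed.
Pull the quantifiers to the front (each side's bound variable is not free in the other side):
  exists d. exists e. exists c. forall g. (~Q(d) | ~Q(e) | ~Q(c) | P(g))
The prefix is exists d exists e exists c forall g: 1 universal, 3 existential.

1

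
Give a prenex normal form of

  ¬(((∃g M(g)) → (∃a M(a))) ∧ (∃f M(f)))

∃g ∀a ∀f (M(g) ∧ ¬M(a) ∨ ¬M(f))

First replace A → B with ¬A ∨ B.
  ¬((¬(∃g M(g)) ∨ (∃a M(a))) ∧ (∃f M(f)))
Drive negations inward (¬∀x A ≡ ∃x ¬A, ¬∃x A ≡ ∀x ¬A, De Morgan for ∧/∨):
  (∃g M(g)) ∧ (∀a ¬M(a)) ∨ (∀f ¬M(f))
All bound variables are already distinct, so no renaming is needed.
Pull the quantifiers to the front (each side's bound variable is not free in the other side):
  ∃g ∀a ∀f (M(g) ∧ ¬M(a) ∨ ¬M(f))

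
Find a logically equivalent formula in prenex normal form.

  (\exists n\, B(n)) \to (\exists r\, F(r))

Eliminate → and ↔ using ¬ and ∨.
  \neg (\exists n\, B(n)) \lor (\exists r\, F(r))
Drive negations inward (¬∀x A ≡ ∃x ¬A, ¬∃x A ≡ ∀x ¬A, De Morgan for ∧/∨):
  (\forall n\, \neg B(n)) \lor (\exists r\, F(r))
All bound variables are already distinct, so no renaming is needed.
Finally move all quantifiers to the prefix:
  \forall n\, \exists r\, (\neg B(n) \lor F(r))

\forall n\, \exists r\, (\neg B(n) \lor F(r))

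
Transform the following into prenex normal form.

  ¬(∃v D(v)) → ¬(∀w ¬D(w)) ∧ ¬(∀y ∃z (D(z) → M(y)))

Eliminate → and ↔ using ¬ and ∨.
  ¬¬(∃v D(v)) ∨ ¬(∀w ¬D(w)) ∧ ¬(∀y ∃z (¬D(z) ∨ M(y)))
Drive negations inward (¬∀x A ≡ ∃x ¬A, ¬∃x A ≡ ∀x ¬A, De Morgan for ∧/∨):
  (∃v D(v)) ∨ (∃w D(w)) ∧ (∃y ∀z (D(z) ∧ ¬M(y)))
Extract every quantifier outward, since the variables are now distinct and don't occur free across branches:
  ∃v ∃w ∃y ∀z (D(v) ∨ D(w) ∧ D(z) ∧ ¬M(y))

∃v ∃w ∃y ∀z (D(v) ∨ D(w) ∧ D(z) ∧ ¬M(y))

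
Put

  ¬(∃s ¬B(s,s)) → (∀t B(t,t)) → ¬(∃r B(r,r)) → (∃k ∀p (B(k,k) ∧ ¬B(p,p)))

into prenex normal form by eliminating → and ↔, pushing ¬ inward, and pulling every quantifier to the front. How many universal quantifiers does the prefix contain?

1

Rewrite implications/biconditionals: A → B as ¬A ∨ B.
  ¬¬(∃s ¬B(s,s)) ∨ ¬(∀t B(t,t)) ∨ ¬¬(∃r B(r,r)) ∨ (∃k ∀p (B(k,k) ∧ ¬B(p,p)))
Move each ¬ inward, flipping quantifiers it crosses:
  (∃s ¬B(s,s)) ∨ (∃t ¬B(t,t)) ∨ (∃r B(r,r)) ∨ (∃k ∀p (B(k,k) ∧ ¬B(p,p)))
All bound variables are already distinct, so no renaming is needed.
Pull the quantifiers to the front (each side's bound variable is not free in the other side):
  ∃s ∃t ∃r ∃k ∀p (¬B(s,s) ∨ ¬B(t,t) ∨ B(r,r) ∨ B(k,k) ∧ ¬B(p,p))
The prefix is ∃s ∃t ∃r ∃k ∀p: 1 universal, 4 existential.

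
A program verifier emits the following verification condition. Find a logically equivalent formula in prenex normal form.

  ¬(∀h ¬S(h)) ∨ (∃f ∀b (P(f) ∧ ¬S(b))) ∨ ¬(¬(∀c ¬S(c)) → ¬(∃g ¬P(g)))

∃h ∃f ∀b ∃c ∃g (S(h) ∨ P(f) ∧ ¬S(b) ∨ S(c) ∧ ¬P(g))

Eliminate → and ↔ using ¬ and ∨.
  ¬(∀h ¬S(h)) ∨ (∃f ∀b (P(f) ∧ ¬S(b))) ∨ ¬(¬¬(∀c ¬S(c)) ∨ ¬(∃g ¬P(g)))
Drive negations inward (¬∀x A ≡ ∃x ¬A, ¬∃x A ≡ ∀x ¬A, De Morgan for ∧/∨):
  (∃h S(h)) ∨ (∃f ∀b (P(f) ∧ ¬S(b))) ∨ (∃c S(c)) ∧ (∃g ¬P(g))
All bound variables are already distinct, so no renaming is needed.
Extract every quantifier outward, since the variables are now distinct and don't occur free across branches:
  ∃h ∃f ∀b ∃c ∃g (S(h) ∨ P(f) ∧ ¬S(b) ∨ S(c) ∧ ¬P(g))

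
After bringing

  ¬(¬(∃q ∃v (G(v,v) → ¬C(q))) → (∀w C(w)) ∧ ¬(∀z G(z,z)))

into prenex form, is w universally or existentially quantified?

existential

First replace A → B with ¬A ∨ B.
  ¬(¬¬(∃q ∃v (¬G(v,v) ∨ ¬C(q))) ∨ (∀w C(w)) ∧ ¬(∀z G(z,z)))
Push ¬ through the quantifiers and connectives to reach negation normal form:
  (∀q ∀v (G(v,v) ∧ C(q))) ∧ ((∃w ¬C(w)) ∨ (∀z G(z,z)))
Extract every quantifier outward, since the variables are now distinct and don't occur free across branches:
  ∀q ∀v ∃w ∀z (G(v,v) ∧ C(q) ∧ (¬C(w) ∨ G(z,z)))
The quantifier ∀w sits under an odd number of negations (counting the antecedent side of each →), so it flips to ∃w.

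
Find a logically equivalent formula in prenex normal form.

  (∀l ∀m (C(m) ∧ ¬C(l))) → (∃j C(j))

∃l ∃m ∃j (¬C(m) ∨ C(l) ∨ C(j))

Rewrite implications/biconditionals: A → B as ¬A ∨ B.
  ¬(∀l ∀m (C(m) ∧ ¬C(l))) ∨ (∃j C(j))
Drive negations inward (¬∀x A ≡ ∃x ¬A, ¬∃x A ≡ ∀x ¬A, De Morgan for ∧/∨):
  (∃l ∃m (¬C(m) ∨ C(l))) ∨ (∃j C(j))
All bound variables are already distinct, so no renaming is needed.
Finally move all quantifiers to the prefix:
  ∃l ∃m ∃j (¬C(m) ∨ C(l) ∨ C(j))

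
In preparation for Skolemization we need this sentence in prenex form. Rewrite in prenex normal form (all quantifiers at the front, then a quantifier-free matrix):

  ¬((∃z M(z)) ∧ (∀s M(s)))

∀z ∃s (¬M(z) ∨ ¬M(s))

Drive negations inward (¬∀x A ≡ ∃x ¬A, ¬∃x A ≡ ∀x ¬A, De Morgan for ∧/∨):
  (∀z ¬M(z)) ∨ (∃s ¬M(s))
All bound variables are already distinct, so no renaming is needed.
Extract every quantifier outward, since the variables are now distinct and don't occur free across branches:
  ∀z ∃s (¬M(z) ∨ ¬M(s))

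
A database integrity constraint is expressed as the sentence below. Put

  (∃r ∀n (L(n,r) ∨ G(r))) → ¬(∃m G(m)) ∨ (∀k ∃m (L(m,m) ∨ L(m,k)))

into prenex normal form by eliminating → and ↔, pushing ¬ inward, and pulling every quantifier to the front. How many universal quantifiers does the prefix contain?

3

First replace A → B with ¬A ∨ B.
  ¬(∃r ∀n (L(n,r) ∨ G(r))) ∨ ¬(∃m G(m)) ∨ (∀k ∃m (L(m,m) ∨ L(m,k)))
Drive negations inward (¬∀x A ≡ ∃x ¬A, ¬∃x A ≡ ∀x ¬A, De Morgan for ∧/∨):
  (∀r ∃n (¬L(n,r) ∧ ¬G(r))) ∨ (∀m ¬G(m)) ∨ (∀k ∃m (L(m,m) ∨ L(m,k)))
Rename bound variables to avoid capture: m↦y.
  (∀r ∃n (¬L(n,r) ∧ ¬G(r))) ∨ (∀m ¬G(m)) ∨ (∀k ∃y (L(y,y) ∨ L(y,k)))
Finally move all quantifiers to the prefix:
  ∀r ∃n ∀m ∀k ∃y (¬L(n,r) ∧ ¬G(r) ∨ ¬G(m) ∨ L(y,y) ∨ L(y,k))
The prefix is ∀r ∃n ∀m ∀k ∃y: 3 universal, 2 existential.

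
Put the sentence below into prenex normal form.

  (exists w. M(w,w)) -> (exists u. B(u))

Rewrite implications/biconditionals: A → B as ¬A ∨ B.
  ~(exists w. M(w,w)) | (exists u. B(u))
Move each ¬ inward, flipping quantifiers it crosses:
  (forall w. ~M(w,w)) | (exists u. B(u))
All bound variables are already distinct, so no renaming is needed.
Extract every quantifier outward, since the variables are now distinct and don't occur free across branches:
  forall w. exists u. (~M(w,w) | B(u))

forall w. exists u. (~M(w,w) | B(u))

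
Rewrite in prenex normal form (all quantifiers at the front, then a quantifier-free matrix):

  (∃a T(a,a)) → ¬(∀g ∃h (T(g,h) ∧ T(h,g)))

∀a ∃g ∀h (¬T(a,a) ∨ ¬T(g,h) ∨ ¬T(h,g))

First replace A → B with ¬A ∨ B.
  ¬(∃a T(a,a)) ∨ ¬(∀g ∃h (T(g,h) ∧ T(h,g)))
Drive negations inward (¬∀x A ≡ ∃x ¬A, ¬∃x A ≡ ∀x ¬A, De Morgan for ∧/∨):
  (∀a ¬T(a,a)) ∨ (∃g ∀h (¬T(g,h) ∨ ¬T(h,g)))
Finally move all quantifiers to the prefix:
  ∀a ∃g ∀h (¬T(a,a) ∨ ¬T(g,h) ∨ ¬T(h,g))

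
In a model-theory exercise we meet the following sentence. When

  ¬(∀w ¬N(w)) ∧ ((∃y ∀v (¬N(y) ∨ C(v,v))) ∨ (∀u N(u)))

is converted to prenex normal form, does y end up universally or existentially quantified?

Push ¬ through the quantifiers and connectives to reach negation normal form:
  (∃w N(w)) ∧ ((∃y ∀v (¬N(y) ∨ C(v,v))) ∨ (∀u N(u)))
All bound variables are already distinct, so no renaming is needed.
Pull the quantifiers to the front (each side's bound variable is not free in the other side):
  ∃w ∃y ∀v ∀u (N(w) ∧ (¬N(y) ∨ C(v,v) ∨ N(u)))
The quantifier ∃y sits under an even number of negations, so it remains existential.

existential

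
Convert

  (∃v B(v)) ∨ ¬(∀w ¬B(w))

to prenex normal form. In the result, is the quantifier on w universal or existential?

Move each ¬ inward, flipping quantifiers it crosses:
  (∃v B(v)) ∨ (∃w B(w))
All bound variables are already distinct, so no renaming is needed.
Finally move all quantifiers to the prefix:
  ∃v ∃w (B(v) ∨ B(w))
The quantifier ∀w sits under an odd number of negations, so it flips to ∃w.

existential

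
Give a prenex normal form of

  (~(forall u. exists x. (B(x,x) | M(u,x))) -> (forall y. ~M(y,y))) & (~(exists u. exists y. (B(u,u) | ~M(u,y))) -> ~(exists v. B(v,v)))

First replace A → B with ¬A ∨ B.
  (~~(forall u. exists x. (B(x,x) | M(u,x))) | (forall y. ~M(y,y))) & (~~(exists u. exists y. (B(u,u) | ~M(u,y))) | ~(exists v. B(v,v)))
Drive negations inward (¬∀x A ≡ ∃x ¬A, ¬∃x A ≡ ∀x ¬A, De Morgan for ∧/∨):
  ((forall u. exists x. (B(x,x) | M(u,x))) | (forall y. ~M(y,y))) & ((exists u. exists y. (B(u,u) | ~M(u,y))) | (forall v. ~B(v,v)))
Standardize variables apart so no two quantifiers bind the same name: u↦c, y↦z.
  ((forall u. exists x. (B(x,x) | M(u,x))) | (forall y. ~M(y,y))) & ((exists c. exists z. (B(c,c) | ~M(c,z))) | (forall v. ~B(v,v)))
Extract every quantifier outward, since the variables are now distinct and don't occur free across branches:
  forall u. exists x. forall y. exists c. exists z. forall v. ((B(x,x) | M(u,x) | ~M(y,y)) & (B(c,c) | ~M(c,z) | ~B(v,v)))

forall u. exists x. forall y. exists c. exists z. forall v. ((B(x,x) | M(u,x) | ~M(y,y)) & (B(c,c) | ~M(c,z) | ~B(v,v)))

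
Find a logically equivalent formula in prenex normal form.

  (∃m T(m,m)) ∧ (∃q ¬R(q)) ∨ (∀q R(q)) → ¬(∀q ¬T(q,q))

∀m ∀q ∃p ∃u ((¬T(m,m) ∨ R(q)) ∧ ¬R(p) ∨ T(u,u))

Rewrite implications/biconditionals: A → B as ¬A ∨ B.
  ¬((∃m T(m,m)) ∧ (∃q ¬R(q)) ∨ (∀q R(q))) ∨ ¬(∀q ¬T(q,q))
Move each ¬ inward, flipping quantifiers it crosses:
  ((∀m ¬T(m,m)) ∨ (∀q R(q))) ∧ (∃q ¬R(q)) ∨ (∃q T(q,q))
Rename bound variables to avoid capture: q↦p, q↦u.
  ((∀m ¬T(m,m)) ∨ (∀q R(q))) ∧ (∃p ¬R(p)) ∨ (∃u T(u,u))
Finally move all quantifiers to the prefix:
  ∀m ∀q ∃p ∃u ((¬T(m,m) ∨ R(q)) ∧ ¬R(p) ∨ T(u,u))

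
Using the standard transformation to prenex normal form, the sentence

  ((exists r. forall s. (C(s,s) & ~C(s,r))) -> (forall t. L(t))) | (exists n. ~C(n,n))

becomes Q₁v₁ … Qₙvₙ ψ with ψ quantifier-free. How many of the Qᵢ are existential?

First replace A → B with ¬A ∨ B.
  ~(exists r. forall s. (C(s,s) & ~C(s,r))) | (forall t. L(t)) | (exists n. ~C(n,n))
Move each ¬ inward, flipping quantifiers it crosses:
  (forall r. exists s. (~C(s,s) | C(s,r))) | (forall t. L(t)) | (exists n. ~C(n,n))
Finally move all quantifiers to the prefix:
  forall r. exists s. forall t. exists n. (~C(s,s) | C(s,r) | L(t) | ~C(n,n))
The prefix is forall r exists s forall t exists n: 2 universal, 2 existential.

2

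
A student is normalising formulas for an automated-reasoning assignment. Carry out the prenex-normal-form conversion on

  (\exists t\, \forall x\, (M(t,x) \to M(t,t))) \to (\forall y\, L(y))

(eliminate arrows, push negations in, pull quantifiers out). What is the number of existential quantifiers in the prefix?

Rewrite implications/biconditionals: A → B as ¬A ∨ B.
  \neg (\exists t\, \forall x\, (\neg M(t,x) \lor M(t,t))) \lor (\forall y\, L(y))
Drive negations inward (¬∀x A ≡ ∃x ¬A, ¬∃x A ≡ ∀x ¬A, De Morgan for ∧/∨):
  (\forall t\, \exists x\, (M(t,x) \land \neg M(t,t))) \lor (\forall y\, L(y))
All bound variables are already distinct, so no renaming is needed.
Extract every quantifier outward, since the variables are now distinct and don't occur free across branches:
  \forall t\, \exists x\, \forall y\, (M(t,x) \land \neg M(t,t) \lor L(y))
The prefix is \forall t \exists x \forall y: 2 universal, 1 existential.

1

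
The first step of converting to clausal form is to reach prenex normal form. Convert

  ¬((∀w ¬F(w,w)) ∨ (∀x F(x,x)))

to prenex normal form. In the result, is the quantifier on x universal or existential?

Drive negations inward (¬∀x A ≡ ∃x ¬A, ¬∃x A ≡ ∀x ¬A, De Morgan for ∧/∨):
  (∃w F(w,w)) ∧ (∃x ¬F(x,x))
All bound variables are already distinct, so no renaming is needed.
Pull the quantifiers to the front (each side's bound variable is not free in the other side):
  ∃w ∃x (F(w,w) ∧ ¬F(x,x))
The quantifier ∀x sits under an odd number of negations, so it flips to ∃x.

existential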